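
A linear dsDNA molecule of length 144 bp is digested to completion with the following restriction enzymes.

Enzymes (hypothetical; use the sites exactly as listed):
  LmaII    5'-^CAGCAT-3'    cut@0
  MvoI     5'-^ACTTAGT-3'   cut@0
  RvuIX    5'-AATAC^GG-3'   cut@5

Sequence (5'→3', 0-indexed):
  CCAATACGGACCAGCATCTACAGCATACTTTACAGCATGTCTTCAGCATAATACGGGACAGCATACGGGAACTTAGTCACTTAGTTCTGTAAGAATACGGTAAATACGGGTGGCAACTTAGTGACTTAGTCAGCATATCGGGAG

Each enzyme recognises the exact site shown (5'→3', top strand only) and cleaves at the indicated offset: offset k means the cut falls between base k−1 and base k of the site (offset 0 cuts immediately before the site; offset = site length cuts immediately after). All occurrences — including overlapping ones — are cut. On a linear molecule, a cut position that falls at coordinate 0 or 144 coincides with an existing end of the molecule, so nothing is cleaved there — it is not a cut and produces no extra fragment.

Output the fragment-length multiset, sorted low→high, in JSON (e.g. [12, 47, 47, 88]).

Scan for sites:
  LmaII CAGCAT/0: at [11, 20, 32, 43, 58, 130] ⇒ [11, 20, 32, 43, 58, 130]
  MvoI ACTTAGT/0: at [70, 78, 115, 123] ⇒ [70, 78, 115, 123]
  RvuIX AATACGG/5: at [2, 49, 93, 102] ⇒ [7, 54, 98, 107]

Pooled cuts: [7, 11, 20, 32, 43, 54, 58, 70, 78, 98, 107, 115, 123, 130]

Fragments:
  [0,7): 7 bp
  [7,11): 4 bp
  [11,20): 9 bp
  [20,32): 12 bp
  [32,43): 11 bp
  [43,54): 11 bp
  [54,58): 4 bp
  [58,70): 12 bp
  [70,78): 8 bp
  [78,98): 20 bp
  [98,107): 9 bp
  [107,115): 8 bp
  [115,123): 8 bp
  [123,130): 7 bp
  [130,144): 14 bp

[4,4,7,7,8,8,8,9,9,11,11,12,12,14,20]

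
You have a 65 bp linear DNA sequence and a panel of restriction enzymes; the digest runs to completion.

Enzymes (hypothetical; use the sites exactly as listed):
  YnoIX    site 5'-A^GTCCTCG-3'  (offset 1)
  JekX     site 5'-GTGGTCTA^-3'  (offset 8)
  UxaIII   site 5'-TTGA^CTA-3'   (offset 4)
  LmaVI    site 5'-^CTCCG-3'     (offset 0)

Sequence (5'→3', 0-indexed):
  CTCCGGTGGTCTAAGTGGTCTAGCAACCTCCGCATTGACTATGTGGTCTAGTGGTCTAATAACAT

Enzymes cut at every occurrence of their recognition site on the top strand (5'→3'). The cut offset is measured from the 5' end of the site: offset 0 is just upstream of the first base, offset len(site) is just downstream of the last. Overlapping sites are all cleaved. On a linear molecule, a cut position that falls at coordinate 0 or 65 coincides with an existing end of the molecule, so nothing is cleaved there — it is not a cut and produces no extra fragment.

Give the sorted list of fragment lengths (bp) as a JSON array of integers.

[5,7,8,9,11,12,13]

Site scan:
  YnoIX (AGTCCTCG, off=1): no sites
  JekX GTGGTCTA/8: at [5, 14, 42, 50] ⇒ [13, 22, 50, 58]
  UxaIII TTGACTA/4: at [34] ⇒ [38]
  LmaVI CTCCG/0: at [0, 27] ⇒ [27] (position 0 is a terminus of the linear molecule — no cut)

All cut coordinates (distinct, sorted): [13, 22, 27, 38, 50, 58]

Fragment lengths:
  [0,13): 13 bp
  [13,22): 9 bp
  [22,27): 5 bp
  [27,38): 11 bp
  [38,50): 12 bp
  [50,58): 8 bp
  [58,65): 7 bp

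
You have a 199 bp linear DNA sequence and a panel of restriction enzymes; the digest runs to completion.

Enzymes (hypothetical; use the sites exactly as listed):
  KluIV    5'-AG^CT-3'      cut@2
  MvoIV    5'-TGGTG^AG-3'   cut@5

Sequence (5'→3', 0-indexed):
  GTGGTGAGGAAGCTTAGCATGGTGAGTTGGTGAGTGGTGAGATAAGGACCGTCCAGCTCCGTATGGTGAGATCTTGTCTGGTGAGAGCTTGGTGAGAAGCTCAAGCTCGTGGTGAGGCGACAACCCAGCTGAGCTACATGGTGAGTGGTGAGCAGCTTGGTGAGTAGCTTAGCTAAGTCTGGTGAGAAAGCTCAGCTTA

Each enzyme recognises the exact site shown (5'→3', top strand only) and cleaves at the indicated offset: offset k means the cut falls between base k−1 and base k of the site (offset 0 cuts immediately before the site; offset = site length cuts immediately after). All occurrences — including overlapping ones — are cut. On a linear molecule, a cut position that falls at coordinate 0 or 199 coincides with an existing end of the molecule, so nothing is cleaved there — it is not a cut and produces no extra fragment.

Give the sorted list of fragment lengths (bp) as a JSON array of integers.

Per-enzyme occurrences:
  KluIV (AGCT, off=2): starts [10, 54, 85, 97, 103, 126, 131, 153, 165, 170, 188, 193] → cuts [12, 56, 87, 99, 105, 128, 133, 155, 167, 172, 190, 195]
  MvoIV (TGGTGAG, off=5): starts [1, 19, 27, 34, 63, 78, 89, 109, 138, 145, 157, 179] → cuts [6, 24, 32, 39, 68, 83, 94, 114, 143, 150, 162, 184]

All cut coordinates (distinct, sorted): [6, 12, 24, 32, 39, 56, 68, 83, 87, 94, 99, 105, 114, 128, 133, 143, 150, 155, 162, 167, 172, 184, 190, 195]

Fragment lengths:
  [0,6): 6 bp
  [6,12): 6 bp
  [12,24): 12 bp
  [24,32): 8 bp
  [32,39): 7 bp
  [39,56): 17 bp
  [56,68): 12 bp
  [68,83): 15 bp
  [83,87): 4 bp
  [87,94): 7 bp
  [94,99): 5 bp
  [99,105): 6 bp
  [105,114): 9 bp
  [114,128): 14 bp
  [128,133): 5 bp
  [133,143): 10 bp
  [143,150): 7 bp
  [150,155): 5 bp
  [155,162): 7 bp
  [162,167): 5 bp
  [167,172): 5 bp
  [172,184): 12 bp
  [184,190): 6 bp
  [190,195): 5 bp
  [195,199): 4 bp

[4,4,5,5,5,5,5,5,6,6,6,6,7,7,7,7,8,9,10,12,12,12,14,15,17]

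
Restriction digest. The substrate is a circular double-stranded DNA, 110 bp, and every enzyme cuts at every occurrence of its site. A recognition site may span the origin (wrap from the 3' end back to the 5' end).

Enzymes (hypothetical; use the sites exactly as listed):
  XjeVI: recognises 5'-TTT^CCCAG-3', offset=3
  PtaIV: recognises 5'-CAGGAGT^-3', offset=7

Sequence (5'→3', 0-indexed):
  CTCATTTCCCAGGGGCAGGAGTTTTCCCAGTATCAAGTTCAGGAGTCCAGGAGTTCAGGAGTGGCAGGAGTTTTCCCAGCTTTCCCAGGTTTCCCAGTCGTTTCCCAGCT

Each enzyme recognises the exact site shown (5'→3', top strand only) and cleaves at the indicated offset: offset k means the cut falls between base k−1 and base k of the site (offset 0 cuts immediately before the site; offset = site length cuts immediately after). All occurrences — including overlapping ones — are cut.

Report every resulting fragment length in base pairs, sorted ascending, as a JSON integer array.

[3,3,8,8,9,9,9,11,14,15,21]

Scan for sites:
  XjeVI (TTTCCCAG, off=3): starts [4, 22, 71, 80, 89, 100] → cuts [7, 25, 74, 83, 92, 103]
  PtaIV (CAGGAGT, off=7): starts [15, 39, 47, 55, 64] → cuts [22, 46, 54, 62, 71]

Pooled cuts: [7, 22, 25, 46, 54, 62, 71, 74, 83, 92, 103]

Fragment lengths:
  7→22: 15 bp
  22→25: 3 bp
  25→46: 21 bp
  46→54: 8 bp
  54→62: 8 bp
  62→71: 9 bp
  71→74: 3 bp
  74→83: 9 bp
  83→92: 9 bp
  92→103: 11 bp
  103→7 (wrap): 110-103+7 = 14 bp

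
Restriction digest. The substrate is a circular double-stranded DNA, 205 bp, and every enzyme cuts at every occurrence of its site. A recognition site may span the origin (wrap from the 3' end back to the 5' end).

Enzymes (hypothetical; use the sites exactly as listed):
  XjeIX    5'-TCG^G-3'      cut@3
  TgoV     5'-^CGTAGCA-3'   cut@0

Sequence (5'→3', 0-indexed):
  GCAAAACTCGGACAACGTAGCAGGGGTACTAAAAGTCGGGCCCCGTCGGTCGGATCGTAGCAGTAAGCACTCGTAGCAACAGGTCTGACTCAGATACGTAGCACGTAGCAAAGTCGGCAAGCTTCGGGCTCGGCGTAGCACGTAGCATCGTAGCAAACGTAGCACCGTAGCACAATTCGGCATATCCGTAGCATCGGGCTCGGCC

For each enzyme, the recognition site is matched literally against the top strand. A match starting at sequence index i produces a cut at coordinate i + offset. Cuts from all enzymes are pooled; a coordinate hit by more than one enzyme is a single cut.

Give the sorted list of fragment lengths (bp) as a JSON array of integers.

[1,3,4,5,6,6,7,7,7,8,8,9,10,10,10,13,13,14,16,23,25]

Site scan:
  XjeIX TCGG/3: at [7, 35, 45, 49, 113, 123, 129, 176, 193, 199] ⇒ [10, 38, 48, 52, 116, 126, 132, 179, 196, 202]
  TgoV CGTAGCA/0: at [15, 55, 71, 96, 103, 133, 140, 148, 157, 165, 186] ⇒ [15, 55, 71, 96, 103, 133, 140, 148, 157, 165, 186]

All cut coordinates (distinct, sorted): [10, 15, 38, 48, 52, 55, 71, 96, 103, 116, 126, 132, 133, 140, 148, 157, 165, 179, 186, 196, 202]

Fragments:
  10→15: 5 bp
  15→38: 23 bp
  38→48: 10 bp
  48→52: 4 bp
  52→55: 3 bp
  55→71: 16 bp
  71→96: 25 bp
  96→103: 7 bp
  103→116: 13 bp
  116→126: 10 bp
  126→132: 6 bp
  132→133: 1 bp
  133→140: 7 bp
  140→148: 8 bp
  148→157: 9 bp
  157→165: 8 bp
  165→179: 14 bp
  179→186: 7 bp
  186→196: 10 bp
  196→202: 6 bp
  202→10 (wrap): 205-202+10 = 13 bp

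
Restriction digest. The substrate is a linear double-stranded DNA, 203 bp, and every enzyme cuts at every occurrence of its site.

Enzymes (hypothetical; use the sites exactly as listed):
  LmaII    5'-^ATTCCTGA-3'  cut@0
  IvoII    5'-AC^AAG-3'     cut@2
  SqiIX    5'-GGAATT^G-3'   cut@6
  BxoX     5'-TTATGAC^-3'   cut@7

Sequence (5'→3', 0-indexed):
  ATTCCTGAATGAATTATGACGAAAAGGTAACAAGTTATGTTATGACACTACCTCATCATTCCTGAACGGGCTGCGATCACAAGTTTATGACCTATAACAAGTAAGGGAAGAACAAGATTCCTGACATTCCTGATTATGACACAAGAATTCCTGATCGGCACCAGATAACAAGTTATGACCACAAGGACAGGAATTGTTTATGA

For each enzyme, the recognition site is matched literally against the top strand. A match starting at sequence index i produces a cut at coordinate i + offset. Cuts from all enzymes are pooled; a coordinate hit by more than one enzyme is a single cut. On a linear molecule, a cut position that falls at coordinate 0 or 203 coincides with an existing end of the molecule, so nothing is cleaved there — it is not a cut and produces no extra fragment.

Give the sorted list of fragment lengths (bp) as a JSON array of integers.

[2,3,3,4,7,8,9,10,11,11,11,13,15,15,15,20,23,23]

Scan for sites:
  LmaII ATTCCTGA/0: at [0, 57, 116, 125, 146] ⇒ [57, 116, 125, 146] (position 0 is a terminus of the linear molecule — no cut)
  IvoII ACAAG/2: at [29, 78, 96, 111, 140, 167, 180] ⇒ [31, 80, 98, 113, 142, 169, 182]
  SqiIX GGAATTG/6: at [189] ⇒ [195]
  BxoX TTATGAC/7: at [13, 39, 84, 133, 172] ⇒ [20, 46, 91, 140, 179]

Pooled cuts: [20, 31, 46, 57, 80, 91, 98, 113, 116, 125, 140, 142, 146, 169, 179, 182, 195]

Fragment lengths:
  [0,20): 20 bp
  [20,31): 11 bp
  [31,46): 15 bp
  [46,57): 11 bp
  [57,80): 23 bp
  [80,91): 11 bp
  [91,98): 7 bp
  [98,113): 15 bp
  [113,116): 3 bp
  [116,125): 9 bp
  [125,140): 15 bp
  [140,142): 2 bp
  [142,146): 4 bp
  [146,169): 23 bp
  [169,179): 10 bp
  [179,182): 3 bp
  [182,195): 13 bp
  [195,203): 8 bp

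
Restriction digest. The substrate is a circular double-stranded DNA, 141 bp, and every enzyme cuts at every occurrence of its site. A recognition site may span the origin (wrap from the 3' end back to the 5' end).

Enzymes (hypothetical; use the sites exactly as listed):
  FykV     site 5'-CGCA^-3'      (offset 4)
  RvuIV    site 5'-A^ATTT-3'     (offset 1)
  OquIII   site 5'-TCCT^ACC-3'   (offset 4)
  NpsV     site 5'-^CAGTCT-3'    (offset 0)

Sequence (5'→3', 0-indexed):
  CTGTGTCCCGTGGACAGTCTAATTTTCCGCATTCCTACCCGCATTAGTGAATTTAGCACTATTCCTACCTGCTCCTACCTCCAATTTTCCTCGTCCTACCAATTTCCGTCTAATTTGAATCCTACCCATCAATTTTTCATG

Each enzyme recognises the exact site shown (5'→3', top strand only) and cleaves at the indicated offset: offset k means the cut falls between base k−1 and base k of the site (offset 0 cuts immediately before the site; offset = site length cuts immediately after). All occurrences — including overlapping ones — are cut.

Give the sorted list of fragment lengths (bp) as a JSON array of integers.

Scan for sites:
  FykV (CGCA, off=4): starts [27, 39] → cuts [31, 43]
  RvuIV (AATTT, off=1): starts [20, 49, 82, 100, 111, 130] → cuts [21, 50, 83, 101, 112, 131]
  OquIII (TCCTACC, off=4): starts [32, 62, 72, 93, 119] → cuts [36, 66, 76, 97, 123]
  NpsV (CAGTCT, off=0): starts [14] → cuts [14]

Pooled cuts: [14, 21, 31, 36, 43, 50, 66, 76, 83, 97, 101, 112, 123, 131]

Fragment lengths:
  14→21: 7 bp
  21→31: 10 bp
  31→36: 5 bp
  36→43: 7 bp
  43→50: 7 bp
  50→66: 16 bp
  66→76: 10 bp
  76→83: 7 bp
  83→97: 14 bp
  97→101: 4 bp
  101→112: 11 bp
  112→123: 11 bp
  123→131: 8 bp
  131→14 (wrap): 141-131+14 = 24 bp

[4,5,7,7,7,7,8,10,10,11,11,14,16,24]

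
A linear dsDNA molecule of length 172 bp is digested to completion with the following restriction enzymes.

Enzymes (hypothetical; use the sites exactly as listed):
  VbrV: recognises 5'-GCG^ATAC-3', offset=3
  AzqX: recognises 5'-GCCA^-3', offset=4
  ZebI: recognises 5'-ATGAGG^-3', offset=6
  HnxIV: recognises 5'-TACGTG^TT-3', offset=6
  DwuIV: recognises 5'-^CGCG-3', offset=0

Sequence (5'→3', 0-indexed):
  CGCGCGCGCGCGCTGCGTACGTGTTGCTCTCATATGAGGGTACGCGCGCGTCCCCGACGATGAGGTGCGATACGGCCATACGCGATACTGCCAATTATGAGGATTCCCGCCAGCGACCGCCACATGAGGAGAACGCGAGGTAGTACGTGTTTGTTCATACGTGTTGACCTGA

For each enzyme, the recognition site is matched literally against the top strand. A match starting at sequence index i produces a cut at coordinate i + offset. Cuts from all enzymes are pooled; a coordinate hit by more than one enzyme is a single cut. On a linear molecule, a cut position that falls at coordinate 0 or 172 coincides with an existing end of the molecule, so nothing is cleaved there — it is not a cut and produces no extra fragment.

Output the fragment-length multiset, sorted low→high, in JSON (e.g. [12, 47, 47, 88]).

Scan for sites:
  VbrV GCGATAC/3: at [66, 81] ⇒ [69, 84]
  AzqX GCCA/4: at [74, 89, 108, 118] ⇒ [78, 93, 112, 122]
  ZebI ATGAGG/6: at [33, 59, 96, 123] ⇒ [39, 65, 102, 129]
  HnxIV TACGTGTT/6: at [17, 143, 157] ⇒ [23, 149, 163]
  DwuIV CGCG/0: at [0, 2, 4, 6, 8, 42, 44, 46, 80, 133] ⇒ [2, 4, 6, 8, 42, 44, 46, 80, 133] (position 0 is a terminus of the linear molecule — no cut)

All cut coordinates (distinct, sorted): [2, 4, 6, 8, 23, 39, 42, 44, 46, 65, 69, 78, 80, 84, 93, 102, 112, 122, 129, 133, 149, 163]

Fragments:
  [0,2): 2 bp
  [2,4): 2 bp
  [4,6): 2 bp
  [6,8): 2 bp
  [8,23): 15 bp
  [23,39): 16 bp
  [39,42): 3 bp
  [42,44): 2 bp
  [44,46): 2 bp
  [46,65): 19 bp
  [65,69): 4 bp
  [69,78): 9 bp
  [78,80): 2 bp
  [80,84): 4 bp
  [84,93): 9 bp
  [93,102): 9 bp
  [102,112): 10 bp
  [112,122): 10 bp
  [122,129): 7 bp
  [129,133): 4 bp
  [133,149): 16 bp
  [149,163): 14 bp
  [163,172): 9 bp

[2,2,2,2,2,2,2,3,4,4,4,7,9,9,9,9,10,10,14,15,16,16,19]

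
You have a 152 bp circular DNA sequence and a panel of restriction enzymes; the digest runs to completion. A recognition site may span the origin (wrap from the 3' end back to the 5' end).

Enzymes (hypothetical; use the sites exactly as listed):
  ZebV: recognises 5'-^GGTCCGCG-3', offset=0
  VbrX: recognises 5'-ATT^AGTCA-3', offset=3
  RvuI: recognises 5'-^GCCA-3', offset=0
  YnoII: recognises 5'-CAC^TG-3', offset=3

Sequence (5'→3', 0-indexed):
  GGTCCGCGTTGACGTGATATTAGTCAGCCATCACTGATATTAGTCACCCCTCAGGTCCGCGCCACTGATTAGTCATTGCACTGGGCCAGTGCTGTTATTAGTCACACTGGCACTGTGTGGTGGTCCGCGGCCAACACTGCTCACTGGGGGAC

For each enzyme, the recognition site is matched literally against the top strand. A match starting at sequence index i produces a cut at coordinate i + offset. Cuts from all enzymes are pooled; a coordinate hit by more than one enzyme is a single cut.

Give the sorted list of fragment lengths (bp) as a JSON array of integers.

[3,5,5,5,6,7,7,7,8,8,8,8,8,8,11,12,15,21]

Site scan:
  ZebV GGTCCGCG/0: at [0, 53, 121] ⇒ [0, 53, 121]
  VbrX ATTAGTCA/3: at [18, 38, 67, 96] ⇒ [21, 41, 70, 99]
  RvuI GCCA/0: at [26, 60, 84, 129] ⇒ [26, 60, 84, 129]
  YnoII CACTG/3: at [31, 62, 78, 104, 110, 134, 141] ⇒ [34, 65, 81, 107, 113, 137, 144]

Pooled cuts: [0, 21, 26, 34, 41, 53, 60, 65, 70, 81, 84, 99, 107, 113, 121, 129, 137, 144]

Fragments:
  0→21: 21 bp
  21→26: 5 bp
  26→34: 8 bp
  34→41: 7 bp
  41→53: 12 bp
  53→60: 7 bp
  60→65: 5 bp
  65→70: 5 bp
  70→81: 11 bp
  81→84: 3 bp
  84→99: 15 bp
  99→107: 8 bp
  107→113: 6 bp
  113→121: 8 bp
  121→129: 8 bp
  129→137: 8 bp
  137→144: 7 bp
  144→0 (wrap): 152-144+0 = 8 bp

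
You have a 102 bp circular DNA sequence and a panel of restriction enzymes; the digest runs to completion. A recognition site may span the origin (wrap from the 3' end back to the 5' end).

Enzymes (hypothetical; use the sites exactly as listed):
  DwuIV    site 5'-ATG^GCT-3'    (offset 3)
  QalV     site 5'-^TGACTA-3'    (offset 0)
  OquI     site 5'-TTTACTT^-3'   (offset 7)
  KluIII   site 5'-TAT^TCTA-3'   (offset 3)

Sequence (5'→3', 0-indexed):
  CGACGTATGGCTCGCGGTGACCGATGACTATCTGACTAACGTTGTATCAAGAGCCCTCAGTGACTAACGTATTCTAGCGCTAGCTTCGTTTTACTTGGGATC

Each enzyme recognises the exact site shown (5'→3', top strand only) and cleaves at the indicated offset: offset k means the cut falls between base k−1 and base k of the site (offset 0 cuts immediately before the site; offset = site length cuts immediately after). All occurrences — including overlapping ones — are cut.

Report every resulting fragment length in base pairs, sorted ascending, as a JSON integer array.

Site scan:
  DwuIV ATGGCT/3: at [6] ⇒ [9]
  QalV TGACTA/0: at [24, 32, 60] ⇒ [24, 32, 60]
  OquI TTTACTT/7: at [89] ⇒ [96]
  KluIII TATTCTA/3: at [69] ⇒ [72]

Pooled cuts: [9, 24, 32, 60, 72, 96]

Fragment lengths:
  9→24: 15 bp
  24→32: 8 bp
  32→60: 28 bp
  60→72: 12 bp
  72→96: 24 bp
  96→9 (wrap): 102-96+9 = 15 bp

[8,12,15,15,24,28]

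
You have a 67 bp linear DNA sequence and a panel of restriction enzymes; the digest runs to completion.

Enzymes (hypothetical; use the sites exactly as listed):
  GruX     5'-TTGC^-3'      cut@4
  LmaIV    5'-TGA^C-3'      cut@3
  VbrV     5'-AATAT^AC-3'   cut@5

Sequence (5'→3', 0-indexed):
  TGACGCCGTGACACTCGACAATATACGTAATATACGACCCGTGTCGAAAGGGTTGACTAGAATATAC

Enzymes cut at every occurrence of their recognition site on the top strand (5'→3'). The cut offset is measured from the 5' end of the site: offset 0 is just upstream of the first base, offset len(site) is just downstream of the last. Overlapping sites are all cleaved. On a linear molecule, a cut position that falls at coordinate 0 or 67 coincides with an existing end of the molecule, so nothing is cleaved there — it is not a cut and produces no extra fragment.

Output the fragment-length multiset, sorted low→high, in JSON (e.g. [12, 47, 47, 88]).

[2,3,8,9,9,13,23]

Scan for sites:
  GruX (TTGC, off=4): no sites
  LmaIV (TGAC, off=3): starts [0, 8, 53] → cuts [3, 11, 56]
  VbrV (AATATAC, off=5): starts [19, 28, 60] → cuts [24, 33, 65]

All cut coordinates (distinct, sorted): [3, 11, 24, 33, 56, 65]

Fragments:
  [0,3): 3 bp
  [3,11): 8 bp
  [11,24): 13 bp
  [24,33): 9 bp
  [33,56): 23 bp
  [56,65): 9 bp
  [65,67): 2 bp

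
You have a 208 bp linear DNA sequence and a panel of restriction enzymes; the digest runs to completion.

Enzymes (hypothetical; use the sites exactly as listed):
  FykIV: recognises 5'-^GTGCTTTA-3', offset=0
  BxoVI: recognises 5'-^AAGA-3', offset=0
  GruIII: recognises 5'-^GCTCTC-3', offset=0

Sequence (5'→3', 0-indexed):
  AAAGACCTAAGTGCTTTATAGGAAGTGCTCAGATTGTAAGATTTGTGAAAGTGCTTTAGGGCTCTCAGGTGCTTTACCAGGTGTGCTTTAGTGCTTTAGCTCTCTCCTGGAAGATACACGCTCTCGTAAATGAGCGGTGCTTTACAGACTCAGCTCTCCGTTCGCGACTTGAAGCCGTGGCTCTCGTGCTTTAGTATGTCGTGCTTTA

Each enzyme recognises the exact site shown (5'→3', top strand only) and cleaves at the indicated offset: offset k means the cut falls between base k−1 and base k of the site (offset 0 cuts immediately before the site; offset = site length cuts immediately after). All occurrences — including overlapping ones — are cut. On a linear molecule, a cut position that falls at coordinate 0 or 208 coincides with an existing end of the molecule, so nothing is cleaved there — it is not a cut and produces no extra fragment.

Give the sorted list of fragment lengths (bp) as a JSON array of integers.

[1,6,8,8,8,8,9,9,10,12,13,14,15,16,17,27,27]

Per-enzyme occurrences:
  FykIV (GTGCTTTA, off=0): starts [10, 50, 68, 82, 90, 136, 185, 200] → cuts [10, 50, 68, 82, 90, 136, 185, 200]
  BxoVI (AAGA, off=0): starts [1, 37, 110] → cuts [1, 37, 110]
  GruIII (GCTCTC, off=0): starts [60, 98, 119, 152, 179] → cuts [60, 98, 119, 152, 179]

All cut coordinates (distinct, sorted): [1, 10, 37, 50, 60, 68, 82, 90, 98, 110, 119, 136, 152, 179, 185, 200]

Fragments:
  [0,1): 1 bp
  [1,10): 9 bp
  [10,37): 27 bp
  [37,50): 13 bp
  [50,60): 10 bp
  [60,68): 8 bp
  [68,82): 14 bp
  [82,90): 8 bp
  [90,98): 8 bp
  [98,110): 12 bp
  [110,119): 9 bp
  [119,136): 17 bp
  [136,152): 16 bp
  [152,179): 27 bp
  [179,185): 6 bp
  [185,200): 15 bp
  [200,208): 8 bp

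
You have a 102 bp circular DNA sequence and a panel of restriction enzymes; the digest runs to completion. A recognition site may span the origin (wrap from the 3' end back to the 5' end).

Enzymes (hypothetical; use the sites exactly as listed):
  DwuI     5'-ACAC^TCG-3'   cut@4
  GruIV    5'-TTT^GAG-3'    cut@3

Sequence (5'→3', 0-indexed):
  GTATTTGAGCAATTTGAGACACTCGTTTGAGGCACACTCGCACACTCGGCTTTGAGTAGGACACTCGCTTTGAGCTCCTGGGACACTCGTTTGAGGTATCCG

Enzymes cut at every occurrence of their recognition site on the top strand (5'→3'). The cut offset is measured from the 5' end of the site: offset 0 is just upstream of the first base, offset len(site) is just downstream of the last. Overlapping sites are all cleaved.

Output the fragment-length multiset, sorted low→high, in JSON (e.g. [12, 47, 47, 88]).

[6,6,7,7,8,8,9,9,11,15,16]

Per-enzyme occurrences:
  DwuI ACACTCG/4: at [18, 33, 41, 60, 82] ⇒ [22, 37, 45, 64, 86]
  GruIV TTTGAG/3: at [3, 12, 25, 50, 68, 89] ⇒ [6, 15, 28, 53, 71, 92]

Pooled cuts: [6, 15, 22, 28, 37, 45, 53, 64, 71, 86, 92]

Fragment lengths:
  6→15: 9 bp
  15→22: 7 bp
  22→28: 6 bp
  28→37: 9 bp
  37→45: 8 bp
  45→53: 8 bp
  53→64: 11 bp
  64→71: 7 bp
  71→86: 15 bp
  86→92: 6 bp
  92→6 (wrap): 102-92+6 = 16 bp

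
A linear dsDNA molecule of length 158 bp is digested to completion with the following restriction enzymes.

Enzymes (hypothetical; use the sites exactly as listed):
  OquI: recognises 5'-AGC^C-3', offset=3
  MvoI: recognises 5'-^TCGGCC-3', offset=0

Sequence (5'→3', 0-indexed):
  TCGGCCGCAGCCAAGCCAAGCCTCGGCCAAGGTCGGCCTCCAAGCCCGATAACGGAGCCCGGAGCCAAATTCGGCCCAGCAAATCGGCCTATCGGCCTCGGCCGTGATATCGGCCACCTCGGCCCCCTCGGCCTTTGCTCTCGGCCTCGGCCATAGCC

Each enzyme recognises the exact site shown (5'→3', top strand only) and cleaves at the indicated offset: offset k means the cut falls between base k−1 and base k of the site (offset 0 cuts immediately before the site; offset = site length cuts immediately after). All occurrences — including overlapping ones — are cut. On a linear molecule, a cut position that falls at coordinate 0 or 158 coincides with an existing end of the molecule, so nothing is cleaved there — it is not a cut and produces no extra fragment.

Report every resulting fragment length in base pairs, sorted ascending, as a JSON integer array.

Per-enzyme occurrences:
  OquI AGCC/3: at [8, 13, 18, 42, 55, 62, 154] ⇒ [11, 16, 21, 45, 58, 65, 157]
  MvoI TCGGCC/0: at [0, 22, 32, 70, 83, 91, 97, 109, 118, 127, 140, 146] ⇒ [22, 32, 70, 83, 91, 97, 109, 118, 127, 140, 146] (position 0 is a terminus of the linear molecule — no cut)

All cut coordinates (distinct, sorted): [11, 16, 21, 22, 32, 45, 58, 65, 70, 83, 91, 97, 109, 118, 127, 140, 146, 157]

Fragment lengths:
  [0,11): 11 bp
  [11,16): 5 bp
  [16,21): 5 bp
  [21,22): 1 bp
  [22,32): 10 bp
  [32,45): 13 bp
  [45,58): 13 bp
  [58,65): 7 bp
  [65,70): 5 bp
  [70,83): 13 bp
  [83,91): 8 bp
  [91,97): 6 bp
  [97,109): 12 bp
  [109,118): 9 bp
  [118,127): 9 bp
  [127,140): 13 bp
  [140,146): 6 bp
  [146,157): 11 bp
  [157,158): 1 bp

[1,1,5,5,5,6,6,7,8,9,9,10,11,11,12,13,13,13,13]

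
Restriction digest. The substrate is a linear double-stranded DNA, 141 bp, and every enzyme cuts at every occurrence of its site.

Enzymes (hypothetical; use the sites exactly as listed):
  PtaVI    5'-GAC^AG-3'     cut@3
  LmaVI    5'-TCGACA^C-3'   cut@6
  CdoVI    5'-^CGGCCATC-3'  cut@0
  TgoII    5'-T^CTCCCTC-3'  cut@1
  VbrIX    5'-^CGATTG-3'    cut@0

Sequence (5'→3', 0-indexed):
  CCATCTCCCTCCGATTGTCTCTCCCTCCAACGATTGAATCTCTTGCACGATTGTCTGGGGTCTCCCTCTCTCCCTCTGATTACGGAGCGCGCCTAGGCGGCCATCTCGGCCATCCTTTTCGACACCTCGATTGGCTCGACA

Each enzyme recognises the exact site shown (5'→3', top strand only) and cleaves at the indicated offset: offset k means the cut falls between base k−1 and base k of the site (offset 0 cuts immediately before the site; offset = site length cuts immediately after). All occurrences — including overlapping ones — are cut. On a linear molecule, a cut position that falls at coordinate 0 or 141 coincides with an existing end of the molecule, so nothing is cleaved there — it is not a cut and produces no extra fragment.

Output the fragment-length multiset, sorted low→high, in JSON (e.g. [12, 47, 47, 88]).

[3,4,7,8,9,9,10,14,14,17,18,28]

Scan for sites:
  PtaVI (GACAG, off=3): no sites
  LmaVI (TCGACAC, off=6): starts [118] → cuts [124]
  CdoVI (CGGCCATC, off=0): starts [97, 106] → cuts [97, 106]
  TgoII (TCTCCCTC, off=1): starts [3, 19, 60, 68] → cuts [4, 20, 61, 69]
  VbrIX (CGATTG, off=0): starts [11, 30, 47, 127] → cuts [11, 30, 47, 127]

Pooled cuts: [4, 11, 20, 30, 47, 61, 69, 97, 106, 124, 127]

Fragments:
  [0,4): 4 bp
  [4,11): 7 bp
  [11,20): 9 bp
  [20,30): 10 bp
  [30,47): 17 bp
  [47,61): 14 bp
  [61,69): 8 bp
  [69,97): 28 bp
  [97,106): 9 bp
  [106,124): 18 bp
  [124,127): 3 bp
  [127,141): 14 bp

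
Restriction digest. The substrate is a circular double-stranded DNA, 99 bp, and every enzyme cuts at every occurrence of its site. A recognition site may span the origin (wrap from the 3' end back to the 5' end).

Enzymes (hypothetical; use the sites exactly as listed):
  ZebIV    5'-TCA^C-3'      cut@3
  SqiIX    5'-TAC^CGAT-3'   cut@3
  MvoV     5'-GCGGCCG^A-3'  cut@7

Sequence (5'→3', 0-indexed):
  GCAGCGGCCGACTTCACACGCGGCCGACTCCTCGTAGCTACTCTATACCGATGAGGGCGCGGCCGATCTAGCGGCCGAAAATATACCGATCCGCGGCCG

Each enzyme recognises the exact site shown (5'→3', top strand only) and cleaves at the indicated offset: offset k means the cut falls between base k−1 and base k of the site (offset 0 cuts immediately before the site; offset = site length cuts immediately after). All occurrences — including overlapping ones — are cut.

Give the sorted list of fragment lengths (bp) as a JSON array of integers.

[6,9,10,12,17,22,23]

Site scan:
  ZebIV TCAC/3: at [13] ⇒ [16]
  SqiIX TACCGAT/3: at [45, 83] ⇒ [48, 86]
  MvoV GCGGCCGA/7: at [3, 19, 58, 70] ⇒ [10, 26, 65, 77]

Pooled cuts: [10, 16, 26, 48, 65, 77, 86]

Fragment lengths:
  10→16: 6 bp
  16→26: 10 bp
  26→48: 22 bp
  48→65: 17 bp
  65→77: 12 bp
  77→86: 9 bp
  86→10 (wrap): 99-86+10 = 23 bp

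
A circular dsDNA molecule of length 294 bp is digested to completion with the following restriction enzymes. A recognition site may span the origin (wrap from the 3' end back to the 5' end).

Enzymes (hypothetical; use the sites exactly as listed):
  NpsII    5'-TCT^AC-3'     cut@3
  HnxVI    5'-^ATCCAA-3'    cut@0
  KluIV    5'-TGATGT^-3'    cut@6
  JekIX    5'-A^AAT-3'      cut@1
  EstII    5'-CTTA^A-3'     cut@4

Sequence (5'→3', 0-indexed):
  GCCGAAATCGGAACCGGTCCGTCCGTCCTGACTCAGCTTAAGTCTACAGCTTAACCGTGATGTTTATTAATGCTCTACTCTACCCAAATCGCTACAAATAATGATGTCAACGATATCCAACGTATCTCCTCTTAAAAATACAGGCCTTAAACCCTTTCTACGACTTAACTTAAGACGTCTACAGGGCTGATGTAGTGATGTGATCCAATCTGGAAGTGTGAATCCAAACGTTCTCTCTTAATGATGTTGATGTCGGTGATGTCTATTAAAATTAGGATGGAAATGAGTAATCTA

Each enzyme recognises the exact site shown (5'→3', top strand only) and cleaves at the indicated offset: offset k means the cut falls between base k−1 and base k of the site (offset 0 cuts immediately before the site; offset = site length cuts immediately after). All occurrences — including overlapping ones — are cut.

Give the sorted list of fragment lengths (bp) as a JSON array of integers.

Per-enzyme occurrences:
  NpsII TCTAC/3: at [42, 73, 78, 156, 177] ⇒ [45, 76, 81, 159, 180]
  HnxVI ATCCAA/0: at [114, 202, 221] ⇒ [114, 202, 221]
  KluIV TGATGT/6: at [57, 101, 187, 195, 241, 247, 256] ⇒ [63, 107, 193, 201, 247, 253, 262]
  JekIX AAAT/1: at [4, 85, 95, 135, 268, 280] ⇒ [5, 86, 96, 136, 269, 281]
  EstII CTTAA/4: at [36, 49, 130, 145, 163, 168, 236] ⇒ [40, 53, 134, 149, 167, 172, 240]

Pooled cuts: [5, 40, 45, 53, 63, 76, 81, 86, 96, 107, 114, 134, 136, 149, 159, 167, 172, 180, 193, 201, 202, 221, 240, 247, 253, 262, 269, 281]

Fragment lengths:
  5→40: 35 bp
  40→45: 5 bp
  45→53: 8 bp
  53→63: 10 bp
  63→76: 13 bp
  76→81: 5 bp
  81→86: 5 bp
  86→96: 10 bp
  96→107: 11 bp
  107→114: 7 bp
  114→134: 20 bp
  134→136: 2 bp
  136→149: 13 bp
  149→159: 10 bp
  159→167: 8 bp
  167→172: 5 bp
  172→180: 8 bp
  180→193: 13 bp
  193→201: 8 bp
  201→202: 1 bp
  202→221: 19 bp
  221→240: 19 bp
  240→247: 7 bp
  247→253: 6 bp
  253→262: 9 bp
  262→269: 7 bp
  269→281: 12 bp
  281→5 (wrap): 294-281+5 = 18 bp

[1,2,5,5,5,5,6,7,7,7,8,8,8,8,9,10,10,10,11,12,13,13,13,18,19,19,20,35]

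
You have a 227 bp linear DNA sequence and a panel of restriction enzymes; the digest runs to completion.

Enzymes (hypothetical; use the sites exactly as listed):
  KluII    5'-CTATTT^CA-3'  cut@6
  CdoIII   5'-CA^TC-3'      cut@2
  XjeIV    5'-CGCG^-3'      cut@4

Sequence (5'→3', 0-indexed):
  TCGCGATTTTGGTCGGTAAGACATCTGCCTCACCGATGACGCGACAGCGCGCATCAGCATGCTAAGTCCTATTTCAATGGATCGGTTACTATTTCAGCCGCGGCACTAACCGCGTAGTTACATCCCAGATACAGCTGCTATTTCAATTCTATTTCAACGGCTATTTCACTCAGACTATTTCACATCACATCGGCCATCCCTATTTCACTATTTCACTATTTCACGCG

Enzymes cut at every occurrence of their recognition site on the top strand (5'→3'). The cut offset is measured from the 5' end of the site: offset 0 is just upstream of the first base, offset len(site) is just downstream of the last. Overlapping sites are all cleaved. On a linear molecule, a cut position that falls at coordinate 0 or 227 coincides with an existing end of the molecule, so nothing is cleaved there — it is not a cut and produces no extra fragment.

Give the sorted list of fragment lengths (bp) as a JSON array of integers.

Per-enzyme occurrences:
  KluII CTATTTCA/6: at [68, 88, 137, 148, 160, 174, 199, 207, 215] ⇒ [74, 94, 143, 154, 166, 180, 205, 213, 221]
  CdoIII CATC/2: at [21, 51, 120, 182, 187, 194] ⇒ [23, 53, 122, 184, 189, 196]
  XjeIV CGCG/4: at [1, 39, 47, 98, 110, 223] ⇒ [5, 43, 51, 102, 114] (position 227 is a terminus of the linear molecule — no cut)

All cut coordinates (distinct, sorted): [5, 23, 43, 51, 53, 74, 94, 102, 114, 122, 143, 154, 166, 180, 184, 189, 196, 205, 213, 221]

Fragments:
  [0,5): 5 bp
  [5,23): 18 bp
  [23,43): 20 bp
  [43,51): 8 bp
  [51,53): 2 bp
  [53,74): 21 bp
  [74,94): 20 bp
  [94,102): 8 bp
  [102,114): 12 bp
  [114,122): 8 bp
  [122,143): 21 bp
  [143,154): 11 bp
  [154,166): 12 bp
  [166,180): 14 bp
  [180,184): 4 bp
  [184,189): 5 bp
  [189,196): 7 bp
  [196,205): 9 bp
  [205,213): 8 bp
  [213,221): 8 bp
  [221,227): 6 bp

[2,4,5,5,6,7,8,8,8,8,8,9,11,12,12,14,18,20,20,21,21]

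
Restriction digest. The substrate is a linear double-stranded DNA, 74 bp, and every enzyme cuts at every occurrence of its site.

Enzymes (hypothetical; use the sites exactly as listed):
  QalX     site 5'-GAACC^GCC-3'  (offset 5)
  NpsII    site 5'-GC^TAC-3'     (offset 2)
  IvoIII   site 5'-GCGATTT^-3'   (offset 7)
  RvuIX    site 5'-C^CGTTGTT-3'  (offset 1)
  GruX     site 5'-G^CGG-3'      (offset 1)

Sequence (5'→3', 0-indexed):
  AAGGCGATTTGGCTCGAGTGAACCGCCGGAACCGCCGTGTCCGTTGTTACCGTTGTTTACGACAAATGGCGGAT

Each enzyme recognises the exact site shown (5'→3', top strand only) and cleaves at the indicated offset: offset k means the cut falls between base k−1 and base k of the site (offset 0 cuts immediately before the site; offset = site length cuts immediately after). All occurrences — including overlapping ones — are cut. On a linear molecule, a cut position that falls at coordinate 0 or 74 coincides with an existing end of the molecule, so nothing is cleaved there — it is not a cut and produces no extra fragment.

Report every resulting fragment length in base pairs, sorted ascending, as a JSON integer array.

Scan for sites:
  QalX GAACCGCC/5: at [19, 28] ⇒ [24, 33]
  NpsII (GCTAC, off=2): no sites
  IvoIII GCGATTT/7: at [3] ⇒ [10]
  RvuIX CCGTTGTT/1: at [40, 49] ⇒ [41, 50]
  GruX GCGG/1: at [68] ⇒ [69]

All cut coordinates (distinct, sorted): [10, 24, 33, 41, 50, 69]

Fragment lengths:
  [0,10): 10 bp
  [10,24): 14 bp
  [24,33): 9 bp
  [33,41): 8 bp
  [41,50): 9 bp
  [50,69): 19 bp
  [69,74): 5 bp

[5,8,9,9,10,14,19]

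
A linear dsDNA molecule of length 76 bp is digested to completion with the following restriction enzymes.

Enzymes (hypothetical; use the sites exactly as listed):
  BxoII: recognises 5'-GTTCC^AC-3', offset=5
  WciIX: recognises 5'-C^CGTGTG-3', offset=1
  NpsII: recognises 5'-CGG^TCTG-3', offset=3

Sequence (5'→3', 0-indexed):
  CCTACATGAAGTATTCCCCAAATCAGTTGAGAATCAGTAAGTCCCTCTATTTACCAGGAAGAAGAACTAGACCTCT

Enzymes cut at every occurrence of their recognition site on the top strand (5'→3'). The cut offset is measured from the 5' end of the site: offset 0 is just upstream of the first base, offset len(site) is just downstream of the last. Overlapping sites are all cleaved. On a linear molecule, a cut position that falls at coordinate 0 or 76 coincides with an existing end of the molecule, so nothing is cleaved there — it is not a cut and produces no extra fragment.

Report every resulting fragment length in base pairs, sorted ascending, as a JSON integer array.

[76]

Per-enzyme occurrences:
  BxoII (GTTCCAC, off=5): no sites
  WciIX (CCGTGTG, off=1): no sites
  NpsII (CGGTCTG, off=3): no sites

All cut coordinates (distinct, sorted): ∅

Fragment lengths:
  no cuts → one linear fragment of 76 bp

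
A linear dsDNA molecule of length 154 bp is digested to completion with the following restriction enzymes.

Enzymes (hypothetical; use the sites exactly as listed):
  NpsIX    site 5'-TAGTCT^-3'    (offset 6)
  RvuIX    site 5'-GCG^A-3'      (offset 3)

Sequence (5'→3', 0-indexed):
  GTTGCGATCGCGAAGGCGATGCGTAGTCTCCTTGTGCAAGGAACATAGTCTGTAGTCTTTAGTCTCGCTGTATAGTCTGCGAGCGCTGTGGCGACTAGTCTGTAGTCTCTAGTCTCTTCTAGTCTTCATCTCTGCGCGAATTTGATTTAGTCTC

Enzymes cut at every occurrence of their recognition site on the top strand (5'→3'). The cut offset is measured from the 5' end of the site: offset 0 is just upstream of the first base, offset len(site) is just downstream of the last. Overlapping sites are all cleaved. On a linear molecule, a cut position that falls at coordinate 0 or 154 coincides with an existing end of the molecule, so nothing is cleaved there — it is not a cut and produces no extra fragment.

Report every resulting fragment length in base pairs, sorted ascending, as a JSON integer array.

[1,3,6,6,6,7,7,7,7,8,10,11,12,13,13,15,22]

Scan for sites:
  NpsIX (TAGTCT, off=6): starts [23, 45, 52, 59, 72, 95, 102, 109, 119, 147] → cuts [29, 51, 58, 65, 78, 101, 108, 115, 125, 153]
  RvuIX (GCGA, off=3): starts [3, 9, 15, 78, 90, 135] → cuts [6, 12, 18, 81, 93, 138]

Pooled cuts: [6, 12, 18, 29, 51, 58, 65, 78, 81, 93, 101, 108, 115, 125, 138, 153]

Fragments:
  [0,6): 6 bp
  [6,12): 6 bp
  [12,18): 6 bp
  [18,29): 11 bp
  [29,51): 22 bp
  [51,58): 7 bp
  [58,65): 7 bp
  [65,78): 13 bp
  [78,81): 3 bp
  [81,93): 12 bp
  [93,101): 8 bp
  [101,108): 7 bp
  [108,115): 7 bp
  [115,125): 10 bp
  [125,138): 13 bp
  [138,153): 15 bp
  [153,154): 1 bp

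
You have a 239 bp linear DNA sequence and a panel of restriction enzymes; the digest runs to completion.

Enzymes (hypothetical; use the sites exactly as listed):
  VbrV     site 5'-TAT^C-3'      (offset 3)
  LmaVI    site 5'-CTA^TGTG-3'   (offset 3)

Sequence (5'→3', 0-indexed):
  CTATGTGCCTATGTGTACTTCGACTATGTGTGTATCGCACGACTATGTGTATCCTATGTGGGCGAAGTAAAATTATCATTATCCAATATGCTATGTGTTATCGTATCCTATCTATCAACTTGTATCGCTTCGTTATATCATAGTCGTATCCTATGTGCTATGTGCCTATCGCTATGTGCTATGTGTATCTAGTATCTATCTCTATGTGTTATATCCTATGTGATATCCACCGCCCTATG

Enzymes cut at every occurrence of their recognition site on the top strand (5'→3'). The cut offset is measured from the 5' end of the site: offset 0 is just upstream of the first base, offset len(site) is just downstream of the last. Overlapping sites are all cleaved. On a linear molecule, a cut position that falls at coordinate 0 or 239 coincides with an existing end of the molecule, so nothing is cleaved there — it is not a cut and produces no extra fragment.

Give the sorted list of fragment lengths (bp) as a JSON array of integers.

Site scan:
  VbrV (TATC, off=3): starts [32, 49, 73, 79, 98, 103, 108, 112, 122, 135, 146, 166, 185, 192, 196, 211, 223] → cuts [35, 52, 76, 82, 101, 106, 111, 115, 125, 138, 149, 169, 188, 195, 199, 214, 226]
  LmaVI (CTATGTG, off=3): starts [0, 8, 23, 42, 53, 90, 150, 157, 171, 178, 201, 215] → cuts [3, 11, 26, 45, 56, 93, 153, 160, 174, 181, 204, 218]

Pooled cuts: [3, 11, 26, 35, 45, 52, 56, 76, 82, 93, 101, 106, 111, 115, 125, 138, 149, 153, 160, 169, 174, 181, 188, 195, 199, 204, 214, 218, 226]

Fragment lengths:
  [0,3): 3 bp
  [3,11): 8 bp
  [11,26): 15 bp
  [26,35): 9 bp
  [35,45): 10 bp
  [45,52): 7 bp
  [52,56): 4 bp
  [56,76): 20 bp
  [76,82): 6 bp
  [82,93): 11 bp
  [93,101): 8 bp
  [101,106): 5 bp
  [106,111): 5 bp
  [111,115): 4 bp
  [115,125): 10 bp
  [125,138): 13 bp
  [138,149): 11 bp
  [149,153): 4 bp
  [153,160): 7 bp
  [160,169): 9 bp
  [169,174): 5 bp
  [174,181): 7 bp
  [181,188): 7 bp
  [188,195): 7 bp
  [195,199): 4 bp
  [199,204): 5 bp
  [204,214): 10 bp
  [214,218): 4 bp
  [218,226): 8 bp
  [226,239): 13 bp

[3,4,4,4,4,4,5,5,5,5,6,7,7,7,7,7,8,8,8,9,9,10,10,10,11,11,13,13,15,20]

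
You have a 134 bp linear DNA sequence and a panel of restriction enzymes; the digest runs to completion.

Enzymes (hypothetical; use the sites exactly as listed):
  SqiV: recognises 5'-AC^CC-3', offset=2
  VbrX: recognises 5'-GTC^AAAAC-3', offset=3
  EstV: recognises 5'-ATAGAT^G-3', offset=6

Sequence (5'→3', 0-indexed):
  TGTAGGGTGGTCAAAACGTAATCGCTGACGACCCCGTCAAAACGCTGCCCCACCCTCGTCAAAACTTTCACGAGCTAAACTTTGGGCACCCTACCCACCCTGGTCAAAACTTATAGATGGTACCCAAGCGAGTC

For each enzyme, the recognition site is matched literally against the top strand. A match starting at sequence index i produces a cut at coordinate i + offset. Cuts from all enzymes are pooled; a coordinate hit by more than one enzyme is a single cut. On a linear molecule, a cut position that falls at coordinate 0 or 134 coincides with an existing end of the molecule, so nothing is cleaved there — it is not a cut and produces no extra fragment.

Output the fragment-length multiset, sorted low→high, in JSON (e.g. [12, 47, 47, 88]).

Site scan:
  SqiV (ACCC, off=2): starts [30, 51, 87, 92, 96, 121] → cuts [32, 53, 89, 94, 98, 123]
  VbrX (GTCAAAAC, off=3): starts [9, 35, 57, 102] → cuts [12, 38, 60, 105]
  EstV (ATAGATG, off=6): starts [112] → cuts [118]

All cut coordinates (distinct, sorted): [12, 32, 38, 53, 60, 89, 94, 98, 105, 118, 123]

Fragments:
  [0,12): 12 bp
  [12,32): 20 bp
  [32,38): 6 bp
  [38,53): 15 bp
  [53,60): 7 bp
  [60,89): 29 bp
  [89,94): 5 bp
  [94,98): 4 bp
  [98,105): 7 bp
  [105,118): 13 bp
  [118,123): 5 bp
  [123,134): 11 bp

[4,5,5,6,7,7,11,12,13,15,20,29]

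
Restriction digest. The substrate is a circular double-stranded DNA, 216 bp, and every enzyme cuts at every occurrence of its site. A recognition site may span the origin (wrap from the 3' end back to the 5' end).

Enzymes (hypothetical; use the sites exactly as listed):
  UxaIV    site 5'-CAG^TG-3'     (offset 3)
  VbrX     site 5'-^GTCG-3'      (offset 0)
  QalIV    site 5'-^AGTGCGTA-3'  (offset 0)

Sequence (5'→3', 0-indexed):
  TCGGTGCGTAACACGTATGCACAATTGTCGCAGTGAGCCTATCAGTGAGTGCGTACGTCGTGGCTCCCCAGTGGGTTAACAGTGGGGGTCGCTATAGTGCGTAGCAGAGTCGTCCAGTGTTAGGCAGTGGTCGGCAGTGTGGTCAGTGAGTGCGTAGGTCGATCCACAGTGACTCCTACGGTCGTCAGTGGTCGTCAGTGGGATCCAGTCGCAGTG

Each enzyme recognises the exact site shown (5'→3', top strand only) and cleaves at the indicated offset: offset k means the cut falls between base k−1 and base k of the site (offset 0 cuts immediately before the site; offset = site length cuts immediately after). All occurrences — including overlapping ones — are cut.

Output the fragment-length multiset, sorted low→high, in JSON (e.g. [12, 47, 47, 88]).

Site scan:
  UxaIV (CAGTG, off=3): starts [30, 42, 68, 79, 114, 124, 134, 143, 166, 185, 195, 211] → cuts [33, 45, 71, 82, 117, 127, 137, 146, 169, 188, 198, 214]
  VbrX (GTCG, off=0): starts [26, 56, 87, 108, 129, 157, 180, 190, 207, 215] → cuts [26, 56, 87, 108, 129, 157, 180, 190, 207, 215]
  QalIV (AGTGCGTA, off=0): starts [47, 95, 148] → cuts [47, 95, 148]

All cut coordinates (distinct, sorted): [26, 33, 45, 47, 56, 71, 82, 87, 95, 108, 117, 127, 129, 137, 146, 148, 157, 169, 180, 188, 190, 198, 207, 214, 215]

Fragment lengths:
  26→33: 7 bp
  33→45: 12 bp
  45→47: 2 bp
  47→56: 9 bp
  56→71: 15 bp
  71→82: 11 bp
  82→87: 5 bp
  87→95: 8 bp
  95→108: 13 bp
  108→117: 9 bp
  117→127: 10 bp
  127→129: 2 bp
  129→137: 8 bp
  137→146: 9 bp
  146→148: 2 bp
  148→157: 9 bp
  157→169: 12 bp
  169→180: 11 bp
  180→188: 8 bp
  188→190: 2 bp
  190→198: 8 bp
  198→207: 9 bp
  207→214: 7 bp
  214→215: 1 bp
  215→26 (wrap): 216-215+26 = 27 bp

[1,2,2,2,2,5,7,7,8,8,8,8,9,9,9,9,9,10,11,11,12,12,13,15,27]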